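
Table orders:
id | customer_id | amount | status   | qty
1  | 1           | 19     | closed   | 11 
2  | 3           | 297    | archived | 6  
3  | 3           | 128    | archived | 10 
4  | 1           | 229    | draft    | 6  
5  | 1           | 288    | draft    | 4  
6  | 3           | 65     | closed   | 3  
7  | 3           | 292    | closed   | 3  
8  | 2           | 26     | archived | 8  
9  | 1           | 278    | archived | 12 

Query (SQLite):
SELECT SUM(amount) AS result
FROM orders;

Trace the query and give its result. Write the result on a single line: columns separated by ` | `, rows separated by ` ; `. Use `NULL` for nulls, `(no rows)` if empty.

1622

All amount values: [19, 297, 128, 229, 288, 65, 292, 26, 278].
SUM of non-NULL values = 1622.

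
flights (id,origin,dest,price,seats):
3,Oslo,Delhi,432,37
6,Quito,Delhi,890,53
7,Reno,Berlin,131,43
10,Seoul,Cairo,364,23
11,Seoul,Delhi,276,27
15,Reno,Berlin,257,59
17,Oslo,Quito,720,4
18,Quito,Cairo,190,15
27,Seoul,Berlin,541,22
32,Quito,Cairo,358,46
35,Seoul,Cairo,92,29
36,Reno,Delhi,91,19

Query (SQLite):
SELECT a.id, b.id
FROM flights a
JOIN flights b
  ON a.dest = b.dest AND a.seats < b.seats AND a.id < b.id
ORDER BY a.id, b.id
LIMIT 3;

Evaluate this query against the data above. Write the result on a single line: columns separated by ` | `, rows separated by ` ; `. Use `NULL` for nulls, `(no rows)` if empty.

3 | 6 ; 7 | 15 ; 10 | 32

Pairs (a,b) with same dest, a.seats < b.seats, a.id < b.id.
dest groups: Berlin:{7,15,27} Cairo:{10,18,32,35} Delhi:{3,6,11,36} Quito:{17}
Ordered by (a.id, b.id); first 3.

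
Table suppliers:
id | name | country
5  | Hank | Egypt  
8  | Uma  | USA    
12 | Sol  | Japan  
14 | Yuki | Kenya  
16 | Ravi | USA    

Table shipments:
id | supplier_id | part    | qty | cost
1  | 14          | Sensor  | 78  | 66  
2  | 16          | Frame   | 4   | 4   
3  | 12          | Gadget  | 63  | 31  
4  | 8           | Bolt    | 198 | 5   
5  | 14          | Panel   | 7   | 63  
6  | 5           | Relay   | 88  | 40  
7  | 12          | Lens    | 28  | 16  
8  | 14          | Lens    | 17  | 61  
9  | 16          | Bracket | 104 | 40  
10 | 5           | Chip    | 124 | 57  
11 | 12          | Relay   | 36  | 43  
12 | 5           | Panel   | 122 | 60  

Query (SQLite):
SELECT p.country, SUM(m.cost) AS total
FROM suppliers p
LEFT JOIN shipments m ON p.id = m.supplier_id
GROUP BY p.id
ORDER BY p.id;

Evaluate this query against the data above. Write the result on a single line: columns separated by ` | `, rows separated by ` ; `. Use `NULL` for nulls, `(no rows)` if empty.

LEFT JOIN keeps every suppliers row; unmatched ones get NULL for shipments columns.
Group by suppliers.id and compute SUM(m.cost). SUM over an all-NULL group is NULL.
  5: ids {6, 10, 12} → SUM(m.cost)=157
  8: ids {4} → SUM(m.cost)=5
  12: ids {3, 7, 11} → SUM(m.cost)=90
  14: ids {1, 5, 8} → SUM(m.cost)=190
  16: ids {2, 9} → SUM(m.cost)=44

Egypt | 157 ; USA | 5 ; Japan | 90 ; Kenya | 190 ; USA | 44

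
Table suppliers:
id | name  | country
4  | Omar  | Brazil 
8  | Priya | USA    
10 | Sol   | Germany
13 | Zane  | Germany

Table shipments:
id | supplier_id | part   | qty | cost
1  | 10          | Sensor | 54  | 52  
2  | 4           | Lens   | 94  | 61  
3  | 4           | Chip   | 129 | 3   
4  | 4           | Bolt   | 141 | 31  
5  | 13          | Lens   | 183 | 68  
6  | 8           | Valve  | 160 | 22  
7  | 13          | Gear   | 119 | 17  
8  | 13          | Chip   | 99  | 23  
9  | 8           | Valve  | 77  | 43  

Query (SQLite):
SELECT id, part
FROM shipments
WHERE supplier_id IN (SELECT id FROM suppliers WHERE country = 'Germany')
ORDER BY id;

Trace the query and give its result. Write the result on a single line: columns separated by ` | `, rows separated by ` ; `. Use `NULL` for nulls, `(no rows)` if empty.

1 | Sensor ; 5 | Lens ; 7 | Gear ; 8 | Chip

Inner query: suppliers.id where country = 'Germany'.
Outer: keep shipments rows whose supplier_id is in that set.
Inner query → {10, 13}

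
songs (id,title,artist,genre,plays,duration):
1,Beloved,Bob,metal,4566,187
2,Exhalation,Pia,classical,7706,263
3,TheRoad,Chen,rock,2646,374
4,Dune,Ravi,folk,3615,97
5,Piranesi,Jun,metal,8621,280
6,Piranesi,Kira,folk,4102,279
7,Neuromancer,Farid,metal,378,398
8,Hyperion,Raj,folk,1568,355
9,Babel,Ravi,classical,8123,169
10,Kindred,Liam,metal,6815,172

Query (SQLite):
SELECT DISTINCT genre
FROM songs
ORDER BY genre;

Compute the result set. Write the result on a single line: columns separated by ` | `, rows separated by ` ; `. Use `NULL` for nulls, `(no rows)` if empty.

Collect distinct genre values from songs.

classical ; folk ; metal ; rock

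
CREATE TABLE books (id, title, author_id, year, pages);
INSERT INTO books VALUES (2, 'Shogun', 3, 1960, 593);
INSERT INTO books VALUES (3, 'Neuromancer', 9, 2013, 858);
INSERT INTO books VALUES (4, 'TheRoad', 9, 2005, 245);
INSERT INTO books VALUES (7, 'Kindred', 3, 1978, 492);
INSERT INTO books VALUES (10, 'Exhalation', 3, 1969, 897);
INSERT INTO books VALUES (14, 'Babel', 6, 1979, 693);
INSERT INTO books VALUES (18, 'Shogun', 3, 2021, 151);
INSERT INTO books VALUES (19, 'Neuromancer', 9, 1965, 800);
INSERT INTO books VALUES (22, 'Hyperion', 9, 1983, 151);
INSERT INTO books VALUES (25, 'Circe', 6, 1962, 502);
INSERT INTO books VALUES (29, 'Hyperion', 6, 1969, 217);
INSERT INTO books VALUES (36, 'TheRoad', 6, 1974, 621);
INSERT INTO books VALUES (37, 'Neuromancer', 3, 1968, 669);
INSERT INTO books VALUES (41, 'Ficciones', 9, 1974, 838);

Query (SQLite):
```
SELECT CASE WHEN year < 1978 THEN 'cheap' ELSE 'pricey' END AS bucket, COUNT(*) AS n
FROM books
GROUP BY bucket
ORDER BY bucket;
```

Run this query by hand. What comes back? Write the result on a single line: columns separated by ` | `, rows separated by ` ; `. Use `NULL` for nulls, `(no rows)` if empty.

cheap | 8 ; pricey | 6

Bucket rows by year < 1978 → 'cheap' else 'pricey'; count each bucket.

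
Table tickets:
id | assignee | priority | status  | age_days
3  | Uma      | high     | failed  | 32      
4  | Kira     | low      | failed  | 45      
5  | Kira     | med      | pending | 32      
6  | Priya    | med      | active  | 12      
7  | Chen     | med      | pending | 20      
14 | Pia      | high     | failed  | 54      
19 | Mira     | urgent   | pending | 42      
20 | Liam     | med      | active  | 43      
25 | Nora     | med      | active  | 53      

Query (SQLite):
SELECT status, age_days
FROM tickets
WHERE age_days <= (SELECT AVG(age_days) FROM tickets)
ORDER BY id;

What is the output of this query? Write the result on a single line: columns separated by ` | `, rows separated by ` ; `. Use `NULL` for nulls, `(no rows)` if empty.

Scalar subquery: AVG(age_days) over all tickets rows = 37.0.
Keep rows where age_days <= that value.

failed | 32 ; pending | 32 ; active | 12 ; pending | 20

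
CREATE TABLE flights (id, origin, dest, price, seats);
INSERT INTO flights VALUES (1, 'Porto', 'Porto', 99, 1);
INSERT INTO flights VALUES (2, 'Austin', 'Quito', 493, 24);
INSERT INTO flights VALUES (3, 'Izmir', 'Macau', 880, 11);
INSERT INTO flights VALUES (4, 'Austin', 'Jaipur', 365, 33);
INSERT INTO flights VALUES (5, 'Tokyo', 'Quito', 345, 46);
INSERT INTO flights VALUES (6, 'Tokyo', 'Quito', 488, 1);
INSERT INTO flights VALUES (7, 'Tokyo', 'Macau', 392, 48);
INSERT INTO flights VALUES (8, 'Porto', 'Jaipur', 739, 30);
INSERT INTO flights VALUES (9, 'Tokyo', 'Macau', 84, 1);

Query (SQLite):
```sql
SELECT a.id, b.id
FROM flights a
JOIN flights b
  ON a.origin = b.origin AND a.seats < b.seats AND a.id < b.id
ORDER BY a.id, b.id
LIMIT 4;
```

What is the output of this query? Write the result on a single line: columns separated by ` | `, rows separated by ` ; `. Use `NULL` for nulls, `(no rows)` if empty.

Pairs (a,b) with same origin, a.seats < b.seats, a.id < b.id.
origin groups: Austin:{2,4} Izmir:{3} Porto:{1,8} Tokyo:{5,6,7,9}
Ordered by (a.id, b.id); first 4.

1 | 8 ; 2 | 4 ; 5 | 7 ; 6 | 7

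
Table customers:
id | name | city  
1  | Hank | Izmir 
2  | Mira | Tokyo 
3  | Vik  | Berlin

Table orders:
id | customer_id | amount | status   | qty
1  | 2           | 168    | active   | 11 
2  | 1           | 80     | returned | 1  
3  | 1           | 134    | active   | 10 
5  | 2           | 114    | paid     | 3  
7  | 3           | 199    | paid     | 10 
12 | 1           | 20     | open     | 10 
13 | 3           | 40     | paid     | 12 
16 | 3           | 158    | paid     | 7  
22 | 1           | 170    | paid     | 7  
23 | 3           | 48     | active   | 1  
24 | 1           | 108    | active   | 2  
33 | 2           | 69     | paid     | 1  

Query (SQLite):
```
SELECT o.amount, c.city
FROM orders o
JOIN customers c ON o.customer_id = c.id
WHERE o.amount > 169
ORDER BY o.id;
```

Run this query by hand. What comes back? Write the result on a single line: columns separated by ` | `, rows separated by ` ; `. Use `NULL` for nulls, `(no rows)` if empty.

199 | Berlin ; 170 | Izmir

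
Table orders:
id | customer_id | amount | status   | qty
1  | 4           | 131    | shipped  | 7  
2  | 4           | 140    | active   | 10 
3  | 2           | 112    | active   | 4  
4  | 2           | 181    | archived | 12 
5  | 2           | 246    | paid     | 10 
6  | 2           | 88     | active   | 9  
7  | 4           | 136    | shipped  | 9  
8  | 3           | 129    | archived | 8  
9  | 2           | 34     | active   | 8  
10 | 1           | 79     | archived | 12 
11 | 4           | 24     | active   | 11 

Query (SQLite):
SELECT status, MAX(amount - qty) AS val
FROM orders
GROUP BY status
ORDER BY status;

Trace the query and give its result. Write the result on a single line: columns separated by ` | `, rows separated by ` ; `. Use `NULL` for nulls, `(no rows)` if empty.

active | 130 ; archived | 169 ; paid | 236 ; shipped | 127

For each row compute amount - qty.
Group by status; take MAX of the expression per group.
  active: ids {2, 3, 6, 9, 11} → MAX(amount - qty)=130
  archived: ids {4, 8, 10} → MAX(amount - qty)=169
  paid: ids {5} → MAX(amount - qty)=236
  shipped: ids {1, 7} → MAX(amount - qty)=127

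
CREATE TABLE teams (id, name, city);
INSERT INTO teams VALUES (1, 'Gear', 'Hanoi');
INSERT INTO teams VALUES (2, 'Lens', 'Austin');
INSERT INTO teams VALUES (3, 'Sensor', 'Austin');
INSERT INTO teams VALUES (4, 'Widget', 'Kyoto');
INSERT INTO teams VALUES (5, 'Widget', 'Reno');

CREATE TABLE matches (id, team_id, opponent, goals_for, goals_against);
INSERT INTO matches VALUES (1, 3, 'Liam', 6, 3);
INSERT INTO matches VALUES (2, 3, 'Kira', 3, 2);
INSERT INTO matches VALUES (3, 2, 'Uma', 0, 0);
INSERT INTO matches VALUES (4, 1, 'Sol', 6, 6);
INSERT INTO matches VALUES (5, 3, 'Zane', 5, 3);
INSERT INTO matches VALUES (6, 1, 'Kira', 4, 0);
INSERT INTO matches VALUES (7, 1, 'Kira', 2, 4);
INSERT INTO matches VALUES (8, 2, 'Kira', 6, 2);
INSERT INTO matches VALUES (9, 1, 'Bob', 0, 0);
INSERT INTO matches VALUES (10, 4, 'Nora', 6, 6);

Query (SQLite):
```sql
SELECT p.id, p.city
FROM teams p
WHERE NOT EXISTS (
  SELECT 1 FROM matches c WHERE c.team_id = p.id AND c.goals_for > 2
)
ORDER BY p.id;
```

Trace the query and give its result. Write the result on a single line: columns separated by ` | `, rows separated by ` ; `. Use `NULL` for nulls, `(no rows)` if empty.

For each teams row, check whether any matches with matching team_id has goals_for > 2.
Keep rows where that is false.

5 | Reno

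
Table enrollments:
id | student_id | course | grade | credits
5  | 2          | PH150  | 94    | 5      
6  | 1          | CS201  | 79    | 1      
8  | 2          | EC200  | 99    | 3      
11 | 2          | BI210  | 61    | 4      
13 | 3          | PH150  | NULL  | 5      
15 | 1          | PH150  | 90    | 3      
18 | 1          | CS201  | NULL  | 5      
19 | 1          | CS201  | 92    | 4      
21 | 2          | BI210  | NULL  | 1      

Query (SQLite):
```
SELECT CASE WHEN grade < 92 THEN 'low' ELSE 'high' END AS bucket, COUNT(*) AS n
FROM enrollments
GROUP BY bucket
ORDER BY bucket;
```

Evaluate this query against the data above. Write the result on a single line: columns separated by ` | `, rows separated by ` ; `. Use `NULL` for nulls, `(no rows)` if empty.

Bucket rows by grade < 92 → 'low' else 'high'; count each bucket.
NULL < 92 is unknown, so NULL grade falls into ELSE → 'high'.

high | 6 ; low | 3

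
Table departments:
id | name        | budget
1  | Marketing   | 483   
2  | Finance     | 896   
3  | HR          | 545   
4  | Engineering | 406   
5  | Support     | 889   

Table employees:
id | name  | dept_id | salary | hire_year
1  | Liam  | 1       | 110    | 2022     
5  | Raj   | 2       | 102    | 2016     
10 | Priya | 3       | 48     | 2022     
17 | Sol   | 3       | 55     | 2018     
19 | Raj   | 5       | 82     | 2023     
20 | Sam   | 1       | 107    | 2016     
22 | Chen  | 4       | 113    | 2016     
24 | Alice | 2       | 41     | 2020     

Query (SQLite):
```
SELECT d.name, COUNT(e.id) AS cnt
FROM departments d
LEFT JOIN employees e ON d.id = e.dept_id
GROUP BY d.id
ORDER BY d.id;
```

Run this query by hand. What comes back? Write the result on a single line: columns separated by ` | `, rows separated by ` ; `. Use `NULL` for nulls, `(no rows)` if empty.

LEFT JOIN keeps every departments row; unmatched ones get NULL for employees columns.
Group by departments.id and compute COUNT(e.id). COUNT(col) of an all-NULL group is 0.
  1: ids {1, 20} → COUNT(e.id)=2
  2: ids {5, 24} → COUNT(e.id)=2
  3: ids {10, 17} → COUNT(e.id)=2
  4: ids {22} → COUNT(e.id)=1
  5: ids {19} → COUNT(e.id)=1

Marketing | 2 ; Finance | 2 ; HR | 2 ; Engineering | 1 ; Support | 1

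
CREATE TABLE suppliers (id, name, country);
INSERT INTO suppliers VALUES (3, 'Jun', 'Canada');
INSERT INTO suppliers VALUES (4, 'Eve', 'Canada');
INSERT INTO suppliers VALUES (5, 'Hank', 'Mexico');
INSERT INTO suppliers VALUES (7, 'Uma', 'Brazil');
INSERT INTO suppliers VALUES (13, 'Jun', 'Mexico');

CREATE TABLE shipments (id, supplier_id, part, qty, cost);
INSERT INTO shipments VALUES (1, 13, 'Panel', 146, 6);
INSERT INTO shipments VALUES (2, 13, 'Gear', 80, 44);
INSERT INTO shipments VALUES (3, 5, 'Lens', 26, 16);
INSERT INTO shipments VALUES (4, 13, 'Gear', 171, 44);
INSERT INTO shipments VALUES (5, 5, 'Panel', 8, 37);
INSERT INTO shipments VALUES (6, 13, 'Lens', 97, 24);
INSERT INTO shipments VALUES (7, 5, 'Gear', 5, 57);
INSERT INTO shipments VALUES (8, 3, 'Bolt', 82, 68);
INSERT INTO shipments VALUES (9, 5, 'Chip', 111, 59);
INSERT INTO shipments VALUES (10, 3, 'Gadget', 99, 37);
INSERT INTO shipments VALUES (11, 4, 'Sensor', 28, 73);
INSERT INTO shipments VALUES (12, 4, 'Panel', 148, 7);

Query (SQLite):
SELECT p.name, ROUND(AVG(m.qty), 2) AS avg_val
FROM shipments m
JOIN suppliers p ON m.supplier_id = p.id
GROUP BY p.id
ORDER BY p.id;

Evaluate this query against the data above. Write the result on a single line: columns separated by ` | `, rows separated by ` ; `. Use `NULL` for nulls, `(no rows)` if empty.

Jun | 90.5 ; Eve | 88 ; Hank | 37.5 ; Jun | 123.5

Join each shipments row to its suppliers via supplier_id.
Group joined rows by suppliers.id; compute ROUND(AVG(m.qty), 2) per group.
  3: ids {8, 10} → ROUND(AVG(m.qty), 2)=90.5
  4: ids {11, 12} → ROUND(AVG(m.qty), 2)=88
  5: ids {3, 5, 7, 9} → ROUND(AVG(m.qty), 2)=37.5
  13: ids {1, 2, 4, 6} → ROUND(AVG(m.qty), 2)=123.5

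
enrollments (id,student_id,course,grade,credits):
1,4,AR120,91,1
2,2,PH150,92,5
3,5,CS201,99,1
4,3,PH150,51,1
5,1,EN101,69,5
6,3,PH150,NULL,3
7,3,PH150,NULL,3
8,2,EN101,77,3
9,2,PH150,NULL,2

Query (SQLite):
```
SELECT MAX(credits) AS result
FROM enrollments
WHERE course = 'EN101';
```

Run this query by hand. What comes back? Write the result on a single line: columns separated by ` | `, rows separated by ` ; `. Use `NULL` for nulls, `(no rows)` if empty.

5

Rows where course='EN101' → credits values: [5, 3].
MAX of non-NULL values = 5.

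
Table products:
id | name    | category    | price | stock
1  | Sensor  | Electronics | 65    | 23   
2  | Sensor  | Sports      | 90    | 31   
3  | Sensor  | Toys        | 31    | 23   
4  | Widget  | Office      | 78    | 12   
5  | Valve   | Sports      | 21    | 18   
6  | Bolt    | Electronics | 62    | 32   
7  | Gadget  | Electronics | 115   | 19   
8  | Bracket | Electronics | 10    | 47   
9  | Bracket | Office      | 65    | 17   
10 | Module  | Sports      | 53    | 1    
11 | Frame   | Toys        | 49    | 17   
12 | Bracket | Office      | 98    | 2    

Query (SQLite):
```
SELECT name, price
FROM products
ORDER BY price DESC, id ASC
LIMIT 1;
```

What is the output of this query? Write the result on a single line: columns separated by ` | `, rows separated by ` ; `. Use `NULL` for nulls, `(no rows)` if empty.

Gadget | 115

Sort by price desc, tiebreak id asc: (115, id=7), (98, id=12), (90, id=2), (78, id=4) …. Take first 1.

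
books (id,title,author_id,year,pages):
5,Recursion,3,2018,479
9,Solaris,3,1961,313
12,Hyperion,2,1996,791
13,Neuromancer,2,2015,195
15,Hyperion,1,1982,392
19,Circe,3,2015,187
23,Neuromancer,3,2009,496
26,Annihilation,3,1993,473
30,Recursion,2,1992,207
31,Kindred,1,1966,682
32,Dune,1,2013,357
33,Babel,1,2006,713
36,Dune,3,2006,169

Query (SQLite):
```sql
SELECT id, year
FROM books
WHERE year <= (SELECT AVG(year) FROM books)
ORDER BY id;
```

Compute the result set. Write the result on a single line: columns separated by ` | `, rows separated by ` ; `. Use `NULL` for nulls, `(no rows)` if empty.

9 | 1961 ; 12 | 1996 ; 15 | 1982 ; 26 | 1993 ; 30 | 1992 ; 31 | 1966

Scalar subquery: AVG(year) over all books rows = 1997.846154 (≈; comparison uses full precision).
Keep rows where year <= that value.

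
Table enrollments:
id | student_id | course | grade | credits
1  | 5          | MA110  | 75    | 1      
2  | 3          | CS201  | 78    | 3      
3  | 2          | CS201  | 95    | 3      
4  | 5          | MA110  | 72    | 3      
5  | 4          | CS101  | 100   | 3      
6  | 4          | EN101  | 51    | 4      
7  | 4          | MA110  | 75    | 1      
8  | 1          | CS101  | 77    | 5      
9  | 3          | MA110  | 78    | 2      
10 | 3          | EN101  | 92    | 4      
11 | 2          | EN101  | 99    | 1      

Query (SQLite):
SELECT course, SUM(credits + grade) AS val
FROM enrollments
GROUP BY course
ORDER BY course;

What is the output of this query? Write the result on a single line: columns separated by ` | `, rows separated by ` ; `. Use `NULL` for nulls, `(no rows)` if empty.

For each row compute credits + grade.
Group by course; take SUM of the expression per group.
  CS101: ids {5, 8} → SUM(credits + grade)=185
  CS201: ids {2, 3} → SUM(credits + grade)=179
  EN101: ids {6, 10, 11} → SUM(credits + grade)=251
  MA110: ids {1, 4, 7, 9} → SUM(credits + grade)=307

CS101 | 185 ; CS201 | 179 ; EN101 | 251 ; MA110 | 307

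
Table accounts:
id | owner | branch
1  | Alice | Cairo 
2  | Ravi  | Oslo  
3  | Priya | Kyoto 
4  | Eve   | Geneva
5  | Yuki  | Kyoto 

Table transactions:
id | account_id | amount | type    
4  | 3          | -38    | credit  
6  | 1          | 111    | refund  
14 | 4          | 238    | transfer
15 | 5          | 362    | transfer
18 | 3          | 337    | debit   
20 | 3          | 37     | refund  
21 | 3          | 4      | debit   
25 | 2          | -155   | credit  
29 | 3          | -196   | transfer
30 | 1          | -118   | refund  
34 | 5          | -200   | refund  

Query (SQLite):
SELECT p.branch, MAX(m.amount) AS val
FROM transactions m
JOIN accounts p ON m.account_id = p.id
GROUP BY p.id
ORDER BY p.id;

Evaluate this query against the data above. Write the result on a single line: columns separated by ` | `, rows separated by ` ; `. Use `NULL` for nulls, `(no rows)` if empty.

Join each transactions row to its accounts via account_id.
Group joined rows by accounts.id; compute MAX(m.amount) per group.
  1: ids {6, 30} → MAX(m.amount)=111
  2: ids {25} → MAX(m.amount)=-155
  3: ids {4, 18, 20, 21, 29} → MAX(m.amount)=337
  4: ids {14} → MAX(m.amount)=238
  5: ids {15, 34} → MAX(m.amount)=362

Cairo | 111 ; Oslo | -155 ; Kyoto | 337 ; Geneva | 238 ; Kyoto | 362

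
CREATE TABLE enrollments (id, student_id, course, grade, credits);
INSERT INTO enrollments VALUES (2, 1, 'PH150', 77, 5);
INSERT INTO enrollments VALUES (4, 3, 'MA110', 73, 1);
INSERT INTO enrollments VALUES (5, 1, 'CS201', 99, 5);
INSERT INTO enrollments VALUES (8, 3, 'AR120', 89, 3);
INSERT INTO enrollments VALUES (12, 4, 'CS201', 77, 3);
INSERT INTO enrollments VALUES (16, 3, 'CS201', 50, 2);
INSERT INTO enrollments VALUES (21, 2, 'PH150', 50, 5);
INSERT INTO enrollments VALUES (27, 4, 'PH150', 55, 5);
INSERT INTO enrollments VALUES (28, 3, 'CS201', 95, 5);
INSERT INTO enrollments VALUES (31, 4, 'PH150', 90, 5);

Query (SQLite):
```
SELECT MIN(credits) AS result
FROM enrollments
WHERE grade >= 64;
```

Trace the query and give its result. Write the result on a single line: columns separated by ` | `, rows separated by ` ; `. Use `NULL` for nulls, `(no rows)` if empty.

Rows where grade >= 64 → credits values: [5, 1, 5, 3, 3, 5, 5].
MIN of non-NULL values = 1.

1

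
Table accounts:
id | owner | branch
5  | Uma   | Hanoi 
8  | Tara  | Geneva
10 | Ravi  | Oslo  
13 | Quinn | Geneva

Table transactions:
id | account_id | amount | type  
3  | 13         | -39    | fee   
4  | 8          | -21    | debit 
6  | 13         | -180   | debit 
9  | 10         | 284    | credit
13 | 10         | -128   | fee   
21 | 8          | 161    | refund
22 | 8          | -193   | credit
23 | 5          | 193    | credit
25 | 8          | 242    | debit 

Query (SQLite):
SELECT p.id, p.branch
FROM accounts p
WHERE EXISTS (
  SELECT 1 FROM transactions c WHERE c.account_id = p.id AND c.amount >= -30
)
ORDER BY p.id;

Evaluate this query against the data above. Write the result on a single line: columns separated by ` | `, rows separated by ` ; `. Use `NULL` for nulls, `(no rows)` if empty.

For each accounts row, check whether any transactions with matching account_id has amount >= -30.
Keep rows where that is true.

5 | Hanoi ; 8 | Geneva ; 10 | Oslo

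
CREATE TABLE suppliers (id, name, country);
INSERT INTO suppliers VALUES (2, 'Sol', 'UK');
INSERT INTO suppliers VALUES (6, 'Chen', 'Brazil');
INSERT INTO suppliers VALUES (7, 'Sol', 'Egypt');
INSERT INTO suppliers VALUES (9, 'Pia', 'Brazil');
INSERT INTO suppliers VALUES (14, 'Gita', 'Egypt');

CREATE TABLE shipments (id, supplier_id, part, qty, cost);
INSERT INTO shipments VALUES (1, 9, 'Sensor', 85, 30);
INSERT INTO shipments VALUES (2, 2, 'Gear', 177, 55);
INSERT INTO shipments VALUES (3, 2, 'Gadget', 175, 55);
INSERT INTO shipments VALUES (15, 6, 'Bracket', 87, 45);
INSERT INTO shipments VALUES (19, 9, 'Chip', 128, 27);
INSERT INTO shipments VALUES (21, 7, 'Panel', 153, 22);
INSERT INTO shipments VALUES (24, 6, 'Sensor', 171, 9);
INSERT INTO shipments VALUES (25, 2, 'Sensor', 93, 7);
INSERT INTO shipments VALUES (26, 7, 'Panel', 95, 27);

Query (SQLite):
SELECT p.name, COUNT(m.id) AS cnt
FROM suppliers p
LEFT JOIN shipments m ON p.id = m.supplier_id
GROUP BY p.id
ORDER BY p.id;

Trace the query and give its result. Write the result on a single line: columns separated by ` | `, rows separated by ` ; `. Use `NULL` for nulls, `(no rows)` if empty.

Sol | 3 ; Chen | 2 ; Sol | 2 ; Pia | 2 ; Gita | 0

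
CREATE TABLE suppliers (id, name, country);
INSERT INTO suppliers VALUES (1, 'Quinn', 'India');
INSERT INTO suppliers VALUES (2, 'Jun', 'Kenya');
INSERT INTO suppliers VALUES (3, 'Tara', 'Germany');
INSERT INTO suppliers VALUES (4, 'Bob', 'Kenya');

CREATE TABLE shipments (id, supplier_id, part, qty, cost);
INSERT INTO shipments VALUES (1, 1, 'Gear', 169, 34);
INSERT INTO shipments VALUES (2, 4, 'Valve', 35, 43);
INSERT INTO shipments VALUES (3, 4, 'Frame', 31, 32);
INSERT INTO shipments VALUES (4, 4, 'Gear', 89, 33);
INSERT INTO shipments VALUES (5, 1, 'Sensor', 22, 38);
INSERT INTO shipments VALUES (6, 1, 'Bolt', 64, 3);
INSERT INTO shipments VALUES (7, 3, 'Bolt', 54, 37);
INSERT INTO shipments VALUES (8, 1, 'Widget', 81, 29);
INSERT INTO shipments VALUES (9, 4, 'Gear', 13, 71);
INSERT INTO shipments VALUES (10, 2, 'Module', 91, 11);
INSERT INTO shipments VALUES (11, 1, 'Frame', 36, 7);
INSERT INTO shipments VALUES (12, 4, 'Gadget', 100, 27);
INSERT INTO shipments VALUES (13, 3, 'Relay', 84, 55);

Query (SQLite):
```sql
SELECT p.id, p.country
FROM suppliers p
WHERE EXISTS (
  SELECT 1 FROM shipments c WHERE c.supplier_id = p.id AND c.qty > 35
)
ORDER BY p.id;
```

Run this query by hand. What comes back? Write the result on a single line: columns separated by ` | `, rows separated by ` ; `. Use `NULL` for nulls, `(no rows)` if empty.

For each suppliers row, check whether any shipments with matching supplier_id has qty > 35.
Keep rows where that is true.

1 | India ; 2 | Kenya ; 3 | Germany ; 4 | Kenya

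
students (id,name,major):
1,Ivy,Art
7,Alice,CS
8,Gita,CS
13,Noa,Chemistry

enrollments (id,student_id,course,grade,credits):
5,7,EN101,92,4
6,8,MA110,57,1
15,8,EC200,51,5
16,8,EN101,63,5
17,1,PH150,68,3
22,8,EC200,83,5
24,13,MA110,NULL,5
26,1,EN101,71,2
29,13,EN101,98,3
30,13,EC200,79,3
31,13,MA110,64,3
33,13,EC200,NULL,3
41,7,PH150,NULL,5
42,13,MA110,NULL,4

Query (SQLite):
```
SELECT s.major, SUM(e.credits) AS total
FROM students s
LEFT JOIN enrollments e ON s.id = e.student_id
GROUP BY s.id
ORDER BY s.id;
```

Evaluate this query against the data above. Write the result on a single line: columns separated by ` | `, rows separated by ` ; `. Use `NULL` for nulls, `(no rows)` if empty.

Art | 5 ; CS | 9 ; CS | 16 ; Chemistry | 21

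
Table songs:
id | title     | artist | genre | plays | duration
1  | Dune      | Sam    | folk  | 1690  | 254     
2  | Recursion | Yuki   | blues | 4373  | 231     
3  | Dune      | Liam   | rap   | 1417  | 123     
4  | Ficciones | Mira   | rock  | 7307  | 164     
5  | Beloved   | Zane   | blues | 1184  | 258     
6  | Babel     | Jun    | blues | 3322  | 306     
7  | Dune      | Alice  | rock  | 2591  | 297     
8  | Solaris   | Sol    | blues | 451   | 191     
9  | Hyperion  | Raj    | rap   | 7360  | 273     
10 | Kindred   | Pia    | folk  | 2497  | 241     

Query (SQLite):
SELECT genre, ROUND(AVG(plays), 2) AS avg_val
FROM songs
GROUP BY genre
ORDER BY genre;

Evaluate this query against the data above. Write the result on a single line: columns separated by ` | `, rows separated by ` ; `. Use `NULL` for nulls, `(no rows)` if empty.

Partition songs by genre; compute ROUND(AVG(plays), 2) within each group.
  blues: ids {2, 5, 6, 8} → ROUND(AVG(plays), 2)=2332.5
  folk: ids {1, 10} → ROUND(AVG(plays), 2)=2093.5
  rap: ids {3, 9} → ROUND(AVG(plays), 2)=4388.5
  rock: ids {4, 7} → ROUND(AVG(plays), 2)=4949

blues | 2332.5 ; folk | 2093.5 ; rap | 4388.5 ; rock | 4949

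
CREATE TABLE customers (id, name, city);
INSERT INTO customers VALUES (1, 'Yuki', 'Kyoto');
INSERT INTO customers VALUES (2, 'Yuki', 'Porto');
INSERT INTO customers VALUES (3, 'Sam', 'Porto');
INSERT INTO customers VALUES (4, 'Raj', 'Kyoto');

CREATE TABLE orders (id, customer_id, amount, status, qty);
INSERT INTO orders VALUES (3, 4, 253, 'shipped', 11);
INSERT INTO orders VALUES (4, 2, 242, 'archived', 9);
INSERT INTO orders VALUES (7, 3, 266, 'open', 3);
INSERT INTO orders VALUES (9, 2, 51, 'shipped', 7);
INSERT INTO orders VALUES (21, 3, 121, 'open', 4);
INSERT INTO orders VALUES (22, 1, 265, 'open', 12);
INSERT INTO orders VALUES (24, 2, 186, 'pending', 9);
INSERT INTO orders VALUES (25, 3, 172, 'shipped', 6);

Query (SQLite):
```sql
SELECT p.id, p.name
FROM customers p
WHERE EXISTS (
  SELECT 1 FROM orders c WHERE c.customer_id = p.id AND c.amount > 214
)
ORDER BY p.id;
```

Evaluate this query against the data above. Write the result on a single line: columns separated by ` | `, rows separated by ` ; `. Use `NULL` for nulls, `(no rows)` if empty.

1 | Yuki ; 2 | Yuki ; 3 | Sam ; 4 | Raj

For each customers row, check whether any orders with matching customer_id has amount > 214.
Keep rows where that is true.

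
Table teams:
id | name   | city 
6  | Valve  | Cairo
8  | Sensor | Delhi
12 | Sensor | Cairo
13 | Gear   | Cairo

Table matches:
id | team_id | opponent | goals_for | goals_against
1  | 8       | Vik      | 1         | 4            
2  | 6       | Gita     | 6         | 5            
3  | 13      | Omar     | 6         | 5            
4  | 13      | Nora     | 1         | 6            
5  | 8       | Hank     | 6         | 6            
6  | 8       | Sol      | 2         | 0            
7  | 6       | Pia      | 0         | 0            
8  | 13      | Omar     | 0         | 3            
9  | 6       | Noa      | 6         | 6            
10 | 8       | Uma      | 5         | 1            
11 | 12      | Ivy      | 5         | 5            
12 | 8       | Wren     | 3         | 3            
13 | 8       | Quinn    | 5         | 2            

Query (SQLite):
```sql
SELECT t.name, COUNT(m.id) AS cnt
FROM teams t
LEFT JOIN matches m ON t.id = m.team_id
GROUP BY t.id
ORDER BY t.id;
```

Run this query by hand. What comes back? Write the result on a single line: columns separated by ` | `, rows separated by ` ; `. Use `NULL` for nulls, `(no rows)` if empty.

Valve | 3 ; Sensor | 6 ; Sensor | 1 ; Gear | 3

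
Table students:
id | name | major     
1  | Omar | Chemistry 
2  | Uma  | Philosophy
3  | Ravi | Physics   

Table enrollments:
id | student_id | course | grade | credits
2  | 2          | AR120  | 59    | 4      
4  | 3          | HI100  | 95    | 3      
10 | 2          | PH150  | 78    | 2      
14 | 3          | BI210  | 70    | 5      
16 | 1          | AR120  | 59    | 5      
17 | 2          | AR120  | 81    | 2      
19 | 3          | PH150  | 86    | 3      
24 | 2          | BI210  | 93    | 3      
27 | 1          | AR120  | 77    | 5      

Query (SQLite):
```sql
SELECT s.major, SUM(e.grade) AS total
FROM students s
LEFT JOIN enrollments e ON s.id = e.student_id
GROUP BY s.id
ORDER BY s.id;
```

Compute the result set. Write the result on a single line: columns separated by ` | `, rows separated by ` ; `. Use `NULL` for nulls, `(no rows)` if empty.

Chemistry | 136 ; Philosophy | 311 ; Physics | 251

LEFT JOIN keeps every students row; unmatched ones get NULL for enrollments columns.
Group by students.id and compute SUM(e.grade). SUM over an all-NULL group is NULL.
  1: ids {16, 27} → SUM(e.grade)=136
  2: ids {2, 10, 17, 24} → SUM(e.grade)=311
  3: ids {4, 14, 19} → SUM(e.grade)=251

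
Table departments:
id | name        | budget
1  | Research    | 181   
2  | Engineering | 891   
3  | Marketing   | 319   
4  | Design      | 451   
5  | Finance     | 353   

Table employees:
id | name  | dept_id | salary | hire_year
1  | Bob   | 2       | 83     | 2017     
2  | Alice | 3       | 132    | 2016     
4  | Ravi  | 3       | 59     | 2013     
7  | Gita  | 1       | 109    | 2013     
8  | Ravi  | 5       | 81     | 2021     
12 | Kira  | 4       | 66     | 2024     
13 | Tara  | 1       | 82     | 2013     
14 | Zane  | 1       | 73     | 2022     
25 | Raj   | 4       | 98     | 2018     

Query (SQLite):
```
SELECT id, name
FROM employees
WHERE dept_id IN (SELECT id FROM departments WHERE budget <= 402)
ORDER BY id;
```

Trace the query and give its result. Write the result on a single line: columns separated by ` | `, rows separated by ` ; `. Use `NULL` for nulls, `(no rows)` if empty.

Inner query: departments.id where budget <= 402.
Outer: keep employees rows whose dept_id is in that set.
Inner query → {1, 3, 5}

2 | Alice ; 4 | Ravi ; 7 | Gita ; 8 | Ravi ; 13 | Tara ; 14 | Zane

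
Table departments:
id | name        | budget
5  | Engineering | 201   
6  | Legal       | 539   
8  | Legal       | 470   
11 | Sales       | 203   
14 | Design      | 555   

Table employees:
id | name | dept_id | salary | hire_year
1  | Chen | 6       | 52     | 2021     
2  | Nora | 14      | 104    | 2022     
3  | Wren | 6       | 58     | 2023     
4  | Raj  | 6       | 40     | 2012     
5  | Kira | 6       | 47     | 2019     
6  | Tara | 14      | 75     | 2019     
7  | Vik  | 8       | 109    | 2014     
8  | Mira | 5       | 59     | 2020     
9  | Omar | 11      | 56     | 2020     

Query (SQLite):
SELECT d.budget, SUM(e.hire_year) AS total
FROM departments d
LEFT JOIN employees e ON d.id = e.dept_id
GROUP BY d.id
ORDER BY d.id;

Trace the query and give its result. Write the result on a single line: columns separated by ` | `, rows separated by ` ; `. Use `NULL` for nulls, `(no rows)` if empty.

LEFT JOIN keeps every departments row; unmatched ones get NULL for employees columns.
Group by departments.id and compute SUM(e.hire_year). SUM over an all-NULL group is NULL.
  5: ids {8} → SUM(e.hire_year)=2020
  6: ids {1, 3, 4, 5} → SUM(e.hire_year)=8075
  8: ids {7} → SUM(e.hire_year)=2014
  11: ids {9} → SUM(e.hire_year)=2020
  14: ids {2, 6} → SUM(e.hire_year)=4041

201 | 2020 ; 539 | 8075 ; 470 | 2014 ; 203 | 2020 ; 555 | 4041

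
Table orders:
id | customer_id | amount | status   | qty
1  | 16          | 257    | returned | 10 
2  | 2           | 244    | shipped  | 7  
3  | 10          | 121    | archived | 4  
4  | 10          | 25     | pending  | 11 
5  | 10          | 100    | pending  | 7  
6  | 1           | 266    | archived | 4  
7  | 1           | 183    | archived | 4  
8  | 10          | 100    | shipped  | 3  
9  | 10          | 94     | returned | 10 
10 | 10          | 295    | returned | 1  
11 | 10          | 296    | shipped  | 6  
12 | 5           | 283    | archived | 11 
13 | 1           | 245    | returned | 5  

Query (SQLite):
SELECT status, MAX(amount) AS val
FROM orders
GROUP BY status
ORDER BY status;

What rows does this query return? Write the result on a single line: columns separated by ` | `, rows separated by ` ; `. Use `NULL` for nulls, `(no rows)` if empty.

Partition orders by status; compute MAX(amount) within each group.
  archived: ids {3, 6, 7, 12} → MAX(amount)=283
  pending: ids {4, 5} → MAX(amount)=100
  returned: ids {1, 9, 10, 13} → MAX(amount)=295
  shipped: ids {2, 8, 11} → MAX(amount)=296

archived | 283 ; pending | 100 ; returned | 295 ; shipped | 296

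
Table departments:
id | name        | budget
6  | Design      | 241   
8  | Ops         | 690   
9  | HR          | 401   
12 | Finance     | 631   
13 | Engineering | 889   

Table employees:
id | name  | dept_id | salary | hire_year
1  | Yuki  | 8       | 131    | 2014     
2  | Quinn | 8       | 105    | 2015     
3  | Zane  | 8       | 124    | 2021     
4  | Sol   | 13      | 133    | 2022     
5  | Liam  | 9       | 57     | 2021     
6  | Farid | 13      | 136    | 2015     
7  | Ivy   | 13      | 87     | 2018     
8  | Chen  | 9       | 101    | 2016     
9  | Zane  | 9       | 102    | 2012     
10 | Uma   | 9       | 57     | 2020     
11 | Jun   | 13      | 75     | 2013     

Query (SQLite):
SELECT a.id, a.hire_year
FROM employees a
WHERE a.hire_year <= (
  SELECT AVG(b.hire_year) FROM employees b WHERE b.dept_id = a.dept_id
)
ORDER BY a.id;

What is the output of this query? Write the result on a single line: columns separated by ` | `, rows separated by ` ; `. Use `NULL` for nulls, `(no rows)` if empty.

1 | 2014 ; 2 | 2015 ; 6 | 2015 ; 8 | 2016 ; 9 | 2012 ; 11 | 2013

For each employees row a, compute AVG(hire_year) over rows sharing a.dept_id.
Keep row a if a.hire_year <= that per-group AVG.
  dept_id=8: AVG(hire_year) = 2016.666667
  dept_id=9: AVG(hire_year) = 2017.25
  dept_id=13: AVG(hire_year) = 2017.0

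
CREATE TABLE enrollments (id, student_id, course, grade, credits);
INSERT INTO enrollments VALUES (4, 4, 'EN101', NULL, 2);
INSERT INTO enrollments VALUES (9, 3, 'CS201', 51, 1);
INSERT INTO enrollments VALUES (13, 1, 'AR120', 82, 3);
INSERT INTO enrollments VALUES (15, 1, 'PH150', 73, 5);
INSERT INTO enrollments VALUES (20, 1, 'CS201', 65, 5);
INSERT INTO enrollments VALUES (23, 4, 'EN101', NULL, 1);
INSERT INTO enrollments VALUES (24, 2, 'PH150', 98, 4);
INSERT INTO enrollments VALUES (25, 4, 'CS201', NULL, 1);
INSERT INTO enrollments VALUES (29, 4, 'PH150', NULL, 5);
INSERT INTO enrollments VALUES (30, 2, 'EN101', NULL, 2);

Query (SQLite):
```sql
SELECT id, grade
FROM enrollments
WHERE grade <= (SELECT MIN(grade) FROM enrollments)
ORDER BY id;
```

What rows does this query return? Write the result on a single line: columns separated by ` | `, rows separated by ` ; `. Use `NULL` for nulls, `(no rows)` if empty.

Scalar subquery: MIN(grade) over all enrollments rows = 51.
Keep rows where grade <= that value.

9 | 51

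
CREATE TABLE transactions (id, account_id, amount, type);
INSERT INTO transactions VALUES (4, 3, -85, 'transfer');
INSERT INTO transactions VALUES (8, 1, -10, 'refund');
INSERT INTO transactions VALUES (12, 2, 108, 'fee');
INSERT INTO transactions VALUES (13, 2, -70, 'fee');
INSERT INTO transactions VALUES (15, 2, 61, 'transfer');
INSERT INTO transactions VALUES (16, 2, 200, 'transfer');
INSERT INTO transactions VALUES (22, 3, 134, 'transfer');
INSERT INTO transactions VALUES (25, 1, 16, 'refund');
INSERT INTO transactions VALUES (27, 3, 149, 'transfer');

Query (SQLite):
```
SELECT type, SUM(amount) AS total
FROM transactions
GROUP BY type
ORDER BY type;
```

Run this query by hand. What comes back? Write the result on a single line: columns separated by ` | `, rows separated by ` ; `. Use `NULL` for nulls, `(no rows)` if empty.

fee | 38 ; refund | 6 ; transfer | 459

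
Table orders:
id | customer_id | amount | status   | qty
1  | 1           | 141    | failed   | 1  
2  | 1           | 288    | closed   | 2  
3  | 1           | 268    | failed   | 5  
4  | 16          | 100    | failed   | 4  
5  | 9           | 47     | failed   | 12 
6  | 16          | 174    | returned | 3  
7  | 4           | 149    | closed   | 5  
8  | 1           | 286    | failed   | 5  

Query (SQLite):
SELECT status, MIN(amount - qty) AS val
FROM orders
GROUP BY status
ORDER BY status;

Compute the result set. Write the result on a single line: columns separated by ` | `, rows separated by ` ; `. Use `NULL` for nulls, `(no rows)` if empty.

For each row compute amount - qty.
Group by status; take MIN of the expression per group.
  closed: ids {2, 7} → MIN(amount - qty)=144
  failed: ids {1, 3, 4, 5, 8} → MIN(amount - qty)=35
  returned: ids {6} → MIN(amount - qty)=171

closed | 144 ; failed | 35 ; returned | 171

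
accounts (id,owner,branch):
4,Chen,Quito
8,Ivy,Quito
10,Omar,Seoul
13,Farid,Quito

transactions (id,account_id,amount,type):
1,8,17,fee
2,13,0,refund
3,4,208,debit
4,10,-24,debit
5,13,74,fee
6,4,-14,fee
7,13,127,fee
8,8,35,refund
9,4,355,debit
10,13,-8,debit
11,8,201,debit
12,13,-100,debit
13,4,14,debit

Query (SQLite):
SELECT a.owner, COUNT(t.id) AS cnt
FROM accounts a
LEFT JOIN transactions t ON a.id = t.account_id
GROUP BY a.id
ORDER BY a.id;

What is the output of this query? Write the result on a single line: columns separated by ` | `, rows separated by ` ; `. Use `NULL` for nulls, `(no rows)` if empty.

LEFT JOIN keeps every accounts row; unmatched ones get NULL for transactions columns.
Group by accounts.id and compute COUNT(t.id). COUNT(col) of an all-NULL group is 0.
  4: ids {3, 6, 9, 13} → COUNT(t.id)=4
  8: ids {1, 8, 11} → COUNT(t.id)=3
  10: ids {4} → COUNT(t.id)=1
  13: ids {2, 5, 7, 10, 12} → COUNT(t.id)=5

Chen | 4 ; Ivy | 3 ; Omar | 1 ; Farid | 5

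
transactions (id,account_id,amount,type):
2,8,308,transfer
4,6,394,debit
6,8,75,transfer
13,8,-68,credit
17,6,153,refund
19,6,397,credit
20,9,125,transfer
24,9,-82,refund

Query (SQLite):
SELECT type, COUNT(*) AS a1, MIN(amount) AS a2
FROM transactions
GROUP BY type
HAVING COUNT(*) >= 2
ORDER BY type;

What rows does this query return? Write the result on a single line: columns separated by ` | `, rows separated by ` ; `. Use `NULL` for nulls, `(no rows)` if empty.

credit | 2 | -68 ; refund | 2 | -82 ; transfer | 3 | 75

Group transactions by type.
Per group compute: COUNT(*), MIN(amount).
HAVING: drop groups with fewer than 2 rows.
  credit: ids {13, 19} → COUNT(*)=2, MIN(amount)=-68
  debit: ids {4} → COUNT(*)=1, MIN(amount)=394
  refund: ids {17, 24} → COUNT(*)=2, MIN(amount)=-82
  transfer: ids {2, 6, 20} → COUNT(*)=3, MIN(amount)=75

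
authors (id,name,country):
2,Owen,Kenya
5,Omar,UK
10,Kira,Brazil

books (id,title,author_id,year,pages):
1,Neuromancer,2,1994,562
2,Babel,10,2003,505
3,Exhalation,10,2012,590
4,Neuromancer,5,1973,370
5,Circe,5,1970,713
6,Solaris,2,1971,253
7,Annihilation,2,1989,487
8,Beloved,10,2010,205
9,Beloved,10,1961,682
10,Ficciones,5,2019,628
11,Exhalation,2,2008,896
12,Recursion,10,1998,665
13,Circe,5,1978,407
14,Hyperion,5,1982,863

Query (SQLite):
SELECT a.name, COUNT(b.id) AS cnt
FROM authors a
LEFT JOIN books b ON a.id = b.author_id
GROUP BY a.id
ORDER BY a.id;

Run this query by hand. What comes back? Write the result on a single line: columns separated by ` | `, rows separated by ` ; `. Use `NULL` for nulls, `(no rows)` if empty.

Owen | 4 ; Omar | 5 ; Kira | 5

LEFT JOIN keeps every authors row; unmatched ones get NULL for books columns.
Group by authors.id and compute COUNT(b.id). COUNT(col) of an all-NULL group is 0.
  2: ids {1, 6, 7, 11} → COUNT(b.id)=4
  5: ids {4, 5, 10, 13, 14} → COUNT(b.id)=5
  10: ids {2, 3, 8, 9, 12} → COUNT(b.id)=5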